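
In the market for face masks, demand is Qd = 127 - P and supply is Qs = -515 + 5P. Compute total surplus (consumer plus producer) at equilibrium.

Equilibrium: 127 - P = -515 + 5P gives P* = 107, Q* = 20.
Demand choke price: P = 127; supply starts at P = 103.
CS = ½(127 − 107)(20) = 200; PS = ½(107 − 103)(20) = 40.

Total surplus = 240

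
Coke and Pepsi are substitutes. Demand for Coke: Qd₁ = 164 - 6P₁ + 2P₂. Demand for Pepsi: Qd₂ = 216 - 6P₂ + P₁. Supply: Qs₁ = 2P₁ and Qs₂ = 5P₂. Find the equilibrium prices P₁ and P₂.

P₁ = 26, P₂ = 22

Market 1: 164 - 6P₁ + 2P₂ = 2P₁ → 8P₁ - 2P₂ = 164.
Market 2: 11P₂ - P₁ = 216.
Eliminating P₂: 11×(1) + 2×(2) gives 86P₁ = 2236, so P₁ = 26.
Back-substitute into (2): P₂ = (216 + 1×26) / 11 = 22.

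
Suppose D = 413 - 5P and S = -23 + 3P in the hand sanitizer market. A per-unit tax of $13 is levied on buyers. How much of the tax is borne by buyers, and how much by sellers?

Buyers bear $4.875, sellers bear $8.125

Pre-tax equilibrium: P* = 54.5, Q* = 140.5.
Tax on buyers shifts demand to D = 413 − 5(P + 13) = 348 - 5P.
348 - 5P = -23 + 3P gives seller price Ps = 46.375; buyers pay Pb = 46.375 + 13 = 59.375.
New quantity: Q = 413 − 5(59.375) = 116.125.
Buyer burden = 59.375 − 54.5 = 4.875; seller burden = 54.5 − 46.375 = 8.125.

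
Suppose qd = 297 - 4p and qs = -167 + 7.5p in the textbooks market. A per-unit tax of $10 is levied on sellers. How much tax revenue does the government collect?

Tax revenue = 25190/23

Pre-tax equilibrium: p* = 928/23, q* = 3119/23.
Tax on sellers shifts supply to qs = -167 + 7.5(p − 10) = -242 + 7.5p.
297 - 4p = -242 + 7.5p gives buyer price pb = 1078/23; sellers receive ps = 1078/23 − 10 = 848/23.
New quantity: q = 297 − 4(1078/23) = 2519/23.
Revenue = 10 × 2519/23 = 25190/23.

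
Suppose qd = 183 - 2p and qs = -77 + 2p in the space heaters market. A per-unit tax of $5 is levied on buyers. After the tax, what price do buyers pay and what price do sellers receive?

Pre-tax equilibrium: p* = 65, q* = 53.
Tax on buyers shifts demand to qd = 183 − 2(p + 5) = 173 - 2p.
173 - 2p = -77 + 2p gives seller price ps = 62.5; buyers pay pb = 62.5 + 5 = 67.5.
New quantity: q = 183 − 2(67.5) = 48.

Buyers pay $67.5, sellers receive $62.5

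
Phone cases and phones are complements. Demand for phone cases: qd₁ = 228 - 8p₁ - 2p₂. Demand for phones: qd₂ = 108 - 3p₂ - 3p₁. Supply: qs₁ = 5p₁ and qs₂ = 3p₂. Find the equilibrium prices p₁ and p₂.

p₁ = 16, p₂ = 10

Market 1: 228 - 8p₁ - 2p₂ = 5p₁ → 13p₁ + 2p₂ = 228.
Market 2: 6p₂ + 3p₁ = 108.
Eliminating p₂: 6×(1) − 2×(2) gives 72p₁ = 1152, so p₁ = 16.
Back-substitute into (2): p₂ = (108 − 3×16) / 6 = 10.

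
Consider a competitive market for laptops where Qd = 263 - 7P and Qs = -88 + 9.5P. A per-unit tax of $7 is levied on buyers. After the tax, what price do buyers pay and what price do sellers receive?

Buyers pay 835/33, sellers receive 604/33

Pre-tax equilibrium: P* = 234/11, Q* = 1255/11.
Tax on buyers shifts demand to Qd = 263 − 7(P + 7) = 214 - 7P.
214 - 7P = -88 + 9.5P gives seller price Ps = 604/33; buyers pay Pb = 604/33 + 7 = 835/33.
New quantity: Q = 263 − 7(835/33) = 2834/33.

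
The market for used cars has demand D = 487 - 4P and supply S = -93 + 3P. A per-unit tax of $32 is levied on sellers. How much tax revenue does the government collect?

Pre-tax equilibrium: P* = 580/7, Q* = 1089/7.
Tax on sellers shifts supply to S = -93 + 3(P − 32) = -189 + 3P.
487 - 4P = -189 + 3P gives buyer price Pb = 676/7; sellers receive Ps = 676/7 − 32 = 452/7.
New quantity: Q = 487 − 4(676/7) = 705/7.
Revenue = 32 × 705/7 = 22560/7.

Tax revenue = 22560/7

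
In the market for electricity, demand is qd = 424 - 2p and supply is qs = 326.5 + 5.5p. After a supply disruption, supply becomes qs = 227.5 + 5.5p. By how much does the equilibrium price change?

Δp = 13.2

Original equilibrium: p* = 13, q* = 398.
New equilibrium: 424 - 2p = 227.5 + 5.5p, so 196.5 = 7.5p and p' = 26.2; q' = 424 − 2(26.2) = 371.6.
Change in price: 26.2 − 13 = 13.2.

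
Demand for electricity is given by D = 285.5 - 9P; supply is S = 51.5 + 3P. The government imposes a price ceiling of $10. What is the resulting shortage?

Shortage = 114

Equilibrium price would be P* = 19.5, so the ceiling at 10 binds.
At P = 10: D = 285.5 − 9(10) = 195.5, S = 51.5 + 3(10) = 81.5.
Shortage = 195.5 − 81.5 = 114.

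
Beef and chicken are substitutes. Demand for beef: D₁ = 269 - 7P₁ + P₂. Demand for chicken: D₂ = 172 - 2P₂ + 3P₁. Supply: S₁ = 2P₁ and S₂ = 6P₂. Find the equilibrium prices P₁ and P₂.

Market 1: 269 - 7P₁ + P₂ = 2P₁ → 9P₁ - P₂ = 269.
Market 2: 8P₂ - 3P₁ = 172.
Eliminating P₂: 8×(1) + 1×(2) gives 69P₁ = 2324, so P₁ = 2324/69.
Back-substitute into (2): P₂ = (172 + 3×2324/69) / 8 = 785/23.

P₁ = 2324/69, P₂ = 785/23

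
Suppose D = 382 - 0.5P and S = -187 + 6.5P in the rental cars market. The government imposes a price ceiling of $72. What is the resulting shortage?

Shortage = 65

Equilibrium price would be P* = 569/7, so the ceiling at 72 binds.
At P = 72: D = 382 − 0.5(72) = 346, S = -187 + 6.5(72) = 281.
Shortage = 346 − 281 = 65.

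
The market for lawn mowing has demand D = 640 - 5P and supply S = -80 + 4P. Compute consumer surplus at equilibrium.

Consumer surplus = 5760

Equilibrium: 640 - 5P = -80 + 4P gives P* = 80, Q* = 240.
Demand choke price (D = 0): P = 128.
CS = ½(128 − 80)(240) = 5760.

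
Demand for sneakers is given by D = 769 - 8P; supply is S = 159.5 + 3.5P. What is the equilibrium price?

P* = 53

Set D = S: 769 - 8P = 159.5 + 3.5P.
609.5 = 11.5P, so P* = 53.
Q* = 769 − 8(53) = 345.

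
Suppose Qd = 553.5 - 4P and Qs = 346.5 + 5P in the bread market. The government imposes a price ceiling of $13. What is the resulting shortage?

Equilibrium price would be P* = 23, so the ceiling at 13 binds.
At P = 13: Qd = 553.5 − 4(13) = 501.5, Qs = 346.5 + 5(13) = 411.5.
Shortage = 501.5 − 411.5 = 90.

Shortage = 90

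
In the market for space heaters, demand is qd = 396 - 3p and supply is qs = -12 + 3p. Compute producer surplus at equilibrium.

Producer surplus = 6144

Equilibrium: 396 - 3p = -12 + 3p gives p* = 68, q* = 192.
Supply starts at p = 4 (where qs = 0).
PS = ½(68 − 4)(192) = 6144.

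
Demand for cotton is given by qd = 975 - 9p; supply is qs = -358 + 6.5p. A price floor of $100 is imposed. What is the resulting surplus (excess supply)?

Equilibrium price would be p* = 86, so the floor at 100 binds.
At p = 100: qd = 75, qs = 292.
Surplus = 292 − 75 = 217.

Surplus = 217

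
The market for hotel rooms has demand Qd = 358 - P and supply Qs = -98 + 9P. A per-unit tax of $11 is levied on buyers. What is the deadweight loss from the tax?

Pre-tax equilibrium: P* = 45.6, Q* = 312.4.
Tax on buyers shifts demand to Qd = 358 − 1(P + 11) = 347 - P.
347 - P = -98 + 9P gives seller price Ps = 44.5; buyers pay Pb = 44.5 + 11 = 55.5.
New quantity: Q = 358 − 1(55.5) = 302.5.
DWL = ½ × 11 × (312.4 − 302.5) = 54.45.

Deadweight loss = 54.45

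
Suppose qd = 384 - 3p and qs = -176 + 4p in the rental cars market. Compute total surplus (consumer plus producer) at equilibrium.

Equilibrium: 384 - 3p = -176 + 4p gives p* = 80, q* = 144.
Demand choke price: p = 128; supply starts at p = 44.
CS = ½(128 − 80)(144) = 3456; PS = ½(80 − 44)(144) = 2592.

Total surplus = 6048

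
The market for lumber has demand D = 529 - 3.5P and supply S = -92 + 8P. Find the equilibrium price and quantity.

P* = 54, Q* = 340

Set D = S: 529 - 3.5P = -92 + 8P.
621 = 11.5P, so P* = 54.
Q* = 529 − 3.5(54) = 340.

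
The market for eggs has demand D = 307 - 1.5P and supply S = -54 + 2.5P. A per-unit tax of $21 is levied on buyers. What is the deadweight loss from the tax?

Deadweight loss = 206.71875

Pre-tax equilibrium: P* = 90.25, Q* = 171.625.
Tax on buyers shifts demand to D = 307 − 1.5(P + 21) = 275.5 - 1.5P.
275.5 - 1.5P = -54 + 2.5P gives seller price Ps = 82.375; buyers pay Pb = 82.375 + 21 = 103.375.
New quantity: Q = 307 − 1.5(103.375) = 151.9375.
DWL = ½ × 21 × (171.625 − 151.9375) = 206.71875.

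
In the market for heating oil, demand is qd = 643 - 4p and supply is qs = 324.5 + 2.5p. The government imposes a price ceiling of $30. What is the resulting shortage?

Shortage = 123.5

Equilibrium price would be p* = 49, so the ceiling at 30 binds.
At p = 30: qd = 643 − 4(30) = 523, qs = 324.5 + 2.5(30) = 399.5.
Shortage = 523 − 399.5 = 123.5.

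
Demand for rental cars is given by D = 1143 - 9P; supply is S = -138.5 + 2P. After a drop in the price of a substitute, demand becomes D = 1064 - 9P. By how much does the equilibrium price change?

Original equilibrium: P* = 116.5, Q* = 94.5.
New equilibrium: 1064 - 9P = -138.5 + 2P, so 1202.5 = 11P and P' = 2405/22; Q' = 1064 − 9(2405/22) = 1763/22.
Change in price: 2405/22 − 116.5 = -79/11.

ΔP = -79/11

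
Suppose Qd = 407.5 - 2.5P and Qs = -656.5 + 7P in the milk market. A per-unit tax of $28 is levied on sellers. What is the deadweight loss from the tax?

Deadweight loss = 13720/19

Pre-tax equilibrium: P* = 112, Q* = 127.5.
Tax on sellers shifts supply to Qs = -656.5 + 7(P − 28) = -852.5 + 7P.
407.5 - 2.5P = -852.5 + 7P gives buyer price Pb = 2520/19; sellers receive Ps = 2520/19 − 28 = 1988/19.
New quantity: Q = 407.5 − 2.5(2520/19) = 2885/38.
DWL = ½ × 28 × (127.5 − 2885/38) = 13720/19.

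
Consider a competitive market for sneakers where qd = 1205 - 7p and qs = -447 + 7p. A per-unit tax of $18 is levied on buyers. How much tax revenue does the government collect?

Pre-tax equilibrium: p* = 118, q* = 379.
Tax on buyers shifts demand to qd = 1205 − 7(p + 18) = 1079 - 7p.
1079 - 7p = -447 + 7p gives seller price ps = 109; buyers pay pb = 109 + 18 = 127.
New quantity: q = 1205 − 7(127) = 316.
Revenue = 18 × 316 = 5688.

Tax revenue = 5688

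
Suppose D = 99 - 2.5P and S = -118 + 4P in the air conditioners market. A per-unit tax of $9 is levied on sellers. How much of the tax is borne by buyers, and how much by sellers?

Pre-tax equilibrium: P* = 434/13, Q* = 202/13.
Tax on sellers shifts supply to S = -118 + 4(P − 9) = -154 + 4P.
99 - 2.5P = -154 + 4P gives buyer price Pb = 506/13; sellers receive Ps = 506/13 − 9 = 389/13.
New quantity: Q = 99 − 2.5(506/13) = 22/13.
Buyer burden = 506/13 − 434/13 = 72/13; seller burden = 434/13 − 389/13 = 45/13.

Buyers bear 72/13, sellers bear 45/13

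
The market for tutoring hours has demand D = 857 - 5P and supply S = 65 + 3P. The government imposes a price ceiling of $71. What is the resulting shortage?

Shortage = 224

Equilibrium price would be P* = 99, so the ceiling at 71 binds.
At P = 71: D = 857 − 5(71) = 502, S = 65 + 3(71) = 278.
Shortage = 502 − 278 = 224.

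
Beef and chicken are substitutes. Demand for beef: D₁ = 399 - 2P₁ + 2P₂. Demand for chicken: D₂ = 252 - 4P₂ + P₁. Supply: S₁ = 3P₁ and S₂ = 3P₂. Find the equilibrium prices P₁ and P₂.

Market 1: 399 - 2P₁ + 2P₂ = 3P₁ → 5P₁ - 2P₂ = 399.
Market 2: 7P₂ - P₁ = 252.
Eliminating P₂: 7×(1) + 2×(2) gives 33P₁ = 3297, so P₁ = 1099/11.
Back-substitute into (2): P₂ = (252 + 1×1099/11) / 7 = 553/11.

P₁ = 1099/11, P₂ = 553/11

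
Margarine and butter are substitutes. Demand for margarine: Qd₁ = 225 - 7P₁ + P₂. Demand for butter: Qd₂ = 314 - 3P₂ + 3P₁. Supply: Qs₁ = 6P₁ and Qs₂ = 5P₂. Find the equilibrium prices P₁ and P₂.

P₁ = 2114/101, P₂ = 4757/101

Market 1: 225 - 7P₁ + P₂ = 6P₁ → 13P₁ - P₂ = 225.
Market 2: 8P₂ - 3P₁ = 314.
Eliminating P₂: 8×(1) + 1×(2) gives 101P₁ = 2114, so P₁ = 2114/101.
Back-substitute into (2): P₂ = (314 + 3×2114/101) / 8 = 4757/101.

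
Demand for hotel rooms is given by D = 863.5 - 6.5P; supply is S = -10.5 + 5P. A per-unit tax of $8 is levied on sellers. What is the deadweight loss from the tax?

Deadweight loss = 2080/23

Pre-tax equilibrium: P* = 76, Q* = 369.5.
Tax on sellers shifts supply to S = -10.5 + 5(P − 8) = -50.5 + 5P.
863.5 - 6.5P = -50.5 + 5P gives buyer price Pb = 1828/23; sellers receive Ps = 1828/23 − 8 = 1644/23.
New quantity: Q = 863.5 − 6.5(1828/23) = 15957/46.
DWL = ½ × 8 × (369.5 − 15957/46) = 2080/23.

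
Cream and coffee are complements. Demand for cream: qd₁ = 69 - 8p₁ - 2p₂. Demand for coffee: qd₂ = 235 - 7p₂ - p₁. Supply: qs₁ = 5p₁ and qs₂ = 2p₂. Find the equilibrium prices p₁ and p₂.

Market 1: 69 - 8p₁ - 2p₂ = 5p₁ → 13p₁ + 2p₂ = 69.
Market 2: 9p₂ + p₁ = 235.
Eliminating p₂: 9×(1) − 2×(2) gives 115p₁ = 151, so p₁ = 151/115.
Back-substitute into (2): p₂ = (235 − 1×151/115) / 9 = 2986/115.

p₁ = 151/115, p₂ = 2986/115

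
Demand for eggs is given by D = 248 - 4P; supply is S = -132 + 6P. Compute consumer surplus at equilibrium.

Equilibrium: 248 - 4P = -132 + 6P gives P* = 38, Q* = 96.
Demand choke price (D = 0): P = 62.
CS = ½(62 − 38)(96) = 1152.

Consumer surplus = 1152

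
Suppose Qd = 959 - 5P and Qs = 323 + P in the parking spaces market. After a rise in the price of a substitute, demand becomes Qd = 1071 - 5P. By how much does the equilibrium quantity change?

Original equilibrium: P* = 106, Q* = 429.
New equilibrium: 1071 - 5P = 323 + P, so 748 = 6P and P' = 374/3; Q' = 1071 − 5(374/3) = 1343/3.
Change in quantity: 1343/3 − 429 = 56/3.

ΔQ = 56/3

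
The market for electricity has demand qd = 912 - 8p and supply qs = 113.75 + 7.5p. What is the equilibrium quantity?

q* = 500

Set qd = qs: 912 - 8p = 113.75 + 7.5p.
798.25 = 15.5p, so p* = 51.5.
q* = 912 − 8(51.5) = 500.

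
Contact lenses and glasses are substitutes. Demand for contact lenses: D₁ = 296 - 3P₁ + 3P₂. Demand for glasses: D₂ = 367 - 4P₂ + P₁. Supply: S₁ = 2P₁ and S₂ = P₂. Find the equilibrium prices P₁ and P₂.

P₁ = 2581/22, P₂ = 2131/22

Market 1: 296 - 3P₁ + 3P₂ = 2P₁ → 5P₁ - 3P₂ = 296.
Market 2: 5P₂ - P₁ = 367.
Eliminating P₂: 5×(1) + 3×(2) gives 22P₁ = 2581, so P₁ = 2581/22.
Back-substitute into (2): P₂ = (367 + 1×2581/22) / 5 = 2131/22.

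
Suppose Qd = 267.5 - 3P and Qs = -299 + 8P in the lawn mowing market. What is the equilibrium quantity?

Set Qd = Qs: 267.5 - 3P = -299 + 8P.
566.5 = 11P, so P* = 51.5.
Q* = 267.5 − 3(51.5) = 113.

Q* = 113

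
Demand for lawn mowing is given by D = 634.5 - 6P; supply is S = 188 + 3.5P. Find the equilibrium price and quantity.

Set D = S: 634.5 - 6P = 188 + 3.5P.
446.5 = 9.5P, so P* = 47.
Q* = 634.5 − 6(47) = 352.5.

P* = 47, Q* = 352.5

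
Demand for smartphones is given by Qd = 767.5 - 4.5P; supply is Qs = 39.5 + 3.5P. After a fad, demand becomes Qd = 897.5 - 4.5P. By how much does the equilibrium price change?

Original equilibrium: P* = 91, Q* = 358.
New equilibrium: 897.5 - 4.5P = 39.5 + 3.5P, so 858 = 8P and P' = 107.25; Q' = 897.5 − 4.5(107.25) = 414.875.
Change in price: 107.25 − 91 = 16.25.

ΔP = 16.25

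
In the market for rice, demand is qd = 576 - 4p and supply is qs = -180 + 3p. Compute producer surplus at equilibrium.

Producer surplus = 3456

Equilibrium: 576 - 4p = -180 + 3p gives p* = 108, q* = 144.
Supply starts at p = 60 (where qs = 0).
PS = ½(108 − 60)(144) = 3456.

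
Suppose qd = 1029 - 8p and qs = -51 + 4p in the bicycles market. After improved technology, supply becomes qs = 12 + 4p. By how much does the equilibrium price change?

Δp = -5.25

Original equilibrium: p* = 90, q* = 309.
New equilibrium: 1029 - 8p = 12 + 4p, so 1017 = 12p and p' = 84.75; q' = 1029 − 8(84.75) = 351.
Change in price: 84.75 − 90 = -5.25.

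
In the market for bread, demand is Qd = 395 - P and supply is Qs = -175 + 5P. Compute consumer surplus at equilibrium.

Equilibrium: 395 - P = -175 + 5P gives P* = 95, Q* = 300.
Demand choke price (Qd = 0): P = 395.
CS = ½(395 − 95)(300) = 45000.

Consumer surplus = 45000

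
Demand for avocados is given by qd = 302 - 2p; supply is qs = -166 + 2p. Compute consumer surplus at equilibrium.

Equilibrium: 302 - 2p = -166 + 2p gives p* = 117, q* = 68.
Demand choke price (qd = 0): p = 151.
CS = ½(151 − 117)(68) = 1156.

Consumer surplus = 1156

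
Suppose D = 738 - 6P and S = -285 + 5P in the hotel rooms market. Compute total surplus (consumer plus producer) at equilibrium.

Equilibrium: 738 - 6P = -285 + 5P gives P* = 93, Q* = 180.
Demand choke price: P = 123; supply starts at P = 57.
CS = ½(123 − 93)(180) = 2700; PS = ½(93 − 57)(180) = 3240.

Total surplus = 5940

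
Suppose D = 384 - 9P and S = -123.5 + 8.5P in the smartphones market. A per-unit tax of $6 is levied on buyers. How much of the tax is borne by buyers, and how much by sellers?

Buyers bear 102/35, sellers bear 108/35

Pre-tax equilibrium: P* = 29, Q* = 123.
Tax on buyers shifts demand to D = 384 − 9(P + 6) = 330 - 9P.
330 - 9P = -123.5 + 8.5P gives seller price Ps = 907/35; buyers pay Pb = 907/35 + 6 = 1117/35.
New quantity: Q = 384 − 9(1117/35) = 3387/35.
Buyer burden = 1117/35 − 29 = 102/35; seller burden = 29 − 907/35 = 108/35.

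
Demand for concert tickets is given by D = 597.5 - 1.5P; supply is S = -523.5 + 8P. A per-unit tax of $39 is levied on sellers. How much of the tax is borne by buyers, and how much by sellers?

Pre-tax equilibrium: P* = 118, Q* = 420.5.
Tax on sellers shifts supply to S = -523.5 + 8(P − 39) = -835.5 + 8P.
597.5 - 1.5P = -835.5 + 8P gives buyer price Pb = 2866/19; sellers receive Ps = 2866/19 − 39 = 2125/19.
New quantity: Q = 597.5 − 1.5(2866/19) = 14107/38.
Buyer burden = 2866/19 − 118 = 624/19; seller burden = 118 − 2125/19 = 117/19.

Buyers bear 624/19, sellers bear 117/19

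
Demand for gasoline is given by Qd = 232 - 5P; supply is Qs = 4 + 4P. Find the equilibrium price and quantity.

P* = 76/3, Q* = 316/3

Set Qd = Qs: 232 - 5P = 4 + 4P.
228 = 9P, so P* = 76/3.
Q* = 232 − 5(76/3) = 316/3.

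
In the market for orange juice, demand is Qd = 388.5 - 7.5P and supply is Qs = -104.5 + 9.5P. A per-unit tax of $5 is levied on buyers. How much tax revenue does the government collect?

Pre-tax equilibrium: P* = 29, Q* = 171.
Tax on buyers shifts demand to Qd = 388.5 − 7.5(P + 5) = 351 - 7.5P.
351 - 7.5P = -104.5 + 9.5P gives seller price Ps = 911/34; buyers pay Pb = 911/34 + 5 = 1081/34.
New quantity: Q = 388.5 − 7.5(1081/34) = 10203/68.
Revenue = 5 × 10203/68 = 51015/68.

Tax revenue = 51015/68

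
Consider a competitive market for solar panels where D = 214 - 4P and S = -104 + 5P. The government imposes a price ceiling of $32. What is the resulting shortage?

Shortage = 30

Equilibrium price would be P* = 106/3, so the ceiling at 32 binds.
At P = 32: D = 214 − 4(32) = 86, S = -104 + 5(32) = 56.
Shortage = 86 − 56 = 30.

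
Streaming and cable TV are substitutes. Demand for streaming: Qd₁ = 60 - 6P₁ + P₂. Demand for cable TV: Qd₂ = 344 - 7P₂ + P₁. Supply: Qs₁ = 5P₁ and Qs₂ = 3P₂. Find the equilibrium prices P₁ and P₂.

Market 1: 60 - 6P₁ + P₂ = 5P₁ → 11P₁ - P₂ = 60.
Market 2: 10P₂ - P₁ = 344.
Eliminating P₂: 10×(1) + 1×(2) gives 109P₁ = 944, so P₁ = 944/109.
Back-substitute into (2): P₂ = (344 + 1×944/109) / 10 = 3844/109.

P₁ = 944/109, P₂ = 3844/109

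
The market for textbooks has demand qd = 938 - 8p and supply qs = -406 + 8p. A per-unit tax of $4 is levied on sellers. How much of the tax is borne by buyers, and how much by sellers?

Pre-tax equilibrium: p* = 84, q* = 266.
Tax on sellers shifts supply to qs = -406 + 8(p − 4) = -438 + 8p.
938 - 8p = -438 + 8p gives buyer price pb = 86; sellers receive ps = 86 − 4 = 82.
New quantity: q = 938 − 8(86) = 250.
Buyer burden = 86 − 84 = 2; seller burden = 84 − 82 = 2.

Buyers bear $2, sellers bear $2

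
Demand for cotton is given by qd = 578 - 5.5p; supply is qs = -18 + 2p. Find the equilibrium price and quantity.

Set qd = qs: 578 - 5.5p = -18 + 2p.
596 = 7.5p, so p* = 1192/15.
q* = 578 − 5.5(1192/15) = 2114/15.

p* = 1192/15, q* = 2114/15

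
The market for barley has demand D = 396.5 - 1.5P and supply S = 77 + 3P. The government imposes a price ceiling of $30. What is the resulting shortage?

Equilibrium price would be P* = 71, so the ceiling at 30 binds.
At P = 30: D = 396.5 − 1.5(30) = 351.5, S = 77 + 3(30) = 167.
Shortage = 351.5 − 167 = 184.5.

Shortage = 184.5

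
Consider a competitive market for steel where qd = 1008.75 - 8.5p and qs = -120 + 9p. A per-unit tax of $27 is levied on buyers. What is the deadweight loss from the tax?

Deadweight loss = 111537/70

Pre-tax equilibrium: p* = 64.5, q* = 460.5.
Tax on buyers shifts demand to qd = 1008.75 − 8.5(p + 27) = 779.25 - 8.5p.
779.25 - 8.5p = -120 + 9p gives seller price ps = 3597/70; buyers pay pb = 3597/70 + 27 = 5487/70.
New quantity: q = 1008.75 − 8.5(5487/70) = 23973/70.
DWL = ½ × 27 × (460.5 − 23973/70) = 111537/70.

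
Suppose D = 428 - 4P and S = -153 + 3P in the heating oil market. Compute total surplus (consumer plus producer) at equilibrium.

Total surplus = 2688

Equilibrium: 428 - 4P = -153 + 3P gives P* = 83, Q* = 96.
Demand choke price: P = 107; supply starts at P = 51.
CS = ½(107 − 83)(96) = 1152; PS = ½(83 − 51)(96) = 1536.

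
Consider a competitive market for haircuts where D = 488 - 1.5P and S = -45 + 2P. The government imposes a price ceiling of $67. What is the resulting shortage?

Shortage = 298.5

Equilibrium price would be P* = 1066/7, so the ceiling at 67 binds.
At P = 67: D = 488 − 1.5(67) = 387.5, S = -45 + 2(67) = 89.
Shortage = 387.5 − 89 = 298.5.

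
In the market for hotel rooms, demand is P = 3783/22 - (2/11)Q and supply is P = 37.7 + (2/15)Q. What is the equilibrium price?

P* = 94.5

Set the two price expressions equal: 3783/22 - (2/11)Q = 37.7 + (2/15)Q.
7384/55 = (52/165)Q, so Q* = 426.
P* = 3783/22 − (2/11)(426) = 94.5.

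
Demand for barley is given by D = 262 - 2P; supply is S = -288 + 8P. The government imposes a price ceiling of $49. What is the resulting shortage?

Equilibrium price would be P* = 55, so the ceiling at 49 binds.
At P = 49: D = 262 − 2(49) = 164, S = -288 + 8(49) = 104.
Shortage = 164 − 104 = 60.

Shortage = 60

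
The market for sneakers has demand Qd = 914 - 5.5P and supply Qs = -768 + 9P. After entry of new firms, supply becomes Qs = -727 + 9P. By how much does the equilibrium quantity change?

Original equilibrium: P* = 116, Q* = 276.
New equilibrium: 914 - 5.5P = -727 + 9P, so 1641 = 14.5P and P' = 3282/29; Q' = 914 − 5.5(3282/29) = 8455/29.
Change in quantity: 8455/29 − 276 = 451/29.

ΔQ = 451/29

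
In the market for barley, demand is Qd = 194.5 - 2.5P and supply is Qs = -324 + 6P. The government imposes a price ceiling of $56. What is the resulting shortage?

Shortage = 42.5

Equilibrium price would be P* = 61, so the ceiling at 56 binds.
At P = 56: Qd = 194.5 − 2.5(56) = 54.5, Qs = -324 + 6(56) = 12.
Shortage = 54.5 − 12 = 42.5.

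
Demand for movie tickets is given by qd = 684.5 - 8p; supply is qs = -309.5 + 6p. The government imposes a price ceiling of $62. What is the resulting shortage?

Shortage = 126

Equilibrium price would be p* = 71, so the ceiling at 62 binds.
At p = 62: qd = 684.5 − 8(62) = 188.5, qs = -309.5 + 6(62) = 62.5.
Shortage = 188.5 − 62.5 = 126.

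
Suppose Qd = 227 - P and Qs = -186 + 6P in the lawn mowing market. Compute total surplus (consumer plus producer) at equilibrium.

Equilibrium: 227 - P = -186 + 6P gives P* = 59, Q* = 168.
Demand choke price: P = 227; supply starts at P = 31.
CS = ½(227 − 59)(168) = 14112; PS = ½(59 − 31)(168) = 2352.

Total surplus = 16464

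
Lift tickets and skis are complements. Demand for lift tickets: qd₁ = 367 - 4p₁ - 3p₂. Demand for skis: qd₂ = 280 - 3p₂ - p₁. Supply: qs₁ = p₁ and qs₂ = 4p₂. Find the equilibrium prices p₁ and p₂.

Market 1: 367 - 4p₁ - 3p₂ = p₁ → 5p₁ + 3p₂ = 367.
Market 2: 7p₂ + p₁ = 280.
Eliminating p₂: 7×(1) − 3×(2) gives 32p₁ = 1729, so p₁ = 54.03125.
Back-substitute into (2): p₂ = (280 − 1×54.03125) / 7 = 32.28125.

p₁ = 54.03125, p₂ = 32.28125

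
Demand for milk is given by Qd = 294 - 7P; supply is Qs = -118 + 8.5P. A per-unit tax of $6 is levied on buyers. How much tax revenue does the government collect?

Tax revenue = 15792/31

Pre-tax equilibrium: P* = 824/31, Q* = 3346/31.
Tax on buyers shifts demand to Qd = 294 − 7(P + 6) = 252 - 7P.
252 - 7P = -118 + 8.5P gives seller price Ps = 740/31; buyers pay Pb = 740/31 + 6 = 926/31.
New quantity: Q = 294 − 7(926/31) = 2632/31.
Revenue = 6 × 2632/31 = 15792/31.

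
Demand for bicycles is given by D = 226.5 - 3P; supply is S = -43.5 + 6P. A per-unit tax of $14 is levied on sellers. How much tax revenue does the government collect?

Tax revenue = 1519

Pre-tax equilibrium: P* = 30, Q* = 136.5.
Tax on sellers shifts supply to S = -43.5 + 6(P − 14) = -127.5 + 6P.
226.5 - 3P = -127.5 + 6P gives buyer price Pb = 118/3; sellers receive Ps = 118/3 − 14 = 76/3.
New quantity: Q = 226.5 − 3(118/3) = 108.5.
Revenue = 14 × 108.5 = 1519.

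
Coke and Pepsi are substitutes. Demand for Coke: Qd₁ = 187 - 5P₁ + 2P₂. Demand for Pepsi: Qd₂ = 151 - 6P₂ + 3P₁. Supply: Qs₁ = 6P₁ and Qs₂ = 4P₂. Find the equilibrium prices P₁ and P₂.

P₁ = 543/26, P₂ = 1111/52

Market 1: 187 - 5P₁ + 2P₂ = 6P₁ → 11P₁ - 2P₂ = 187.
Market 2: 10P₂ - 3P₁ = 151.
Eliminating P₂: 10×(1) + 2×(2) gives 104P₁ = 2172, so P₁ = 543/26.
Back-substitute into (2): P₂ = (151 + 3×543/26) / 10 = 1111/52.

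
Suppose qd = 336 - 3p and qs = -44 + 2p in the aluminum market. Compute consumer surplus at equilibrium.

Equilibrium: 336 - 3p = -44 + 2p gives p* = 76, q* = 108.
Demand choke price (qd = 0): p = 112.
CS = ½(112 − 76)(108) = 1944.

Consumer surplus = 1944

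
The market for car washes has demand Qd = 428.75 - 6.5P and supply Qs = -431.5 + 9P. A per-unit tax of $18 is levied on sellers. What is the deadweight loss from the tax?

Deadweight loss = 18954/31

Pre-tax equilibrium: P* = 55.5, Q* = 68.
Tax on sellers shifts supply to Qs = -431.5 + 9(P − 18) = -593.5 + 9P.
428.75 - 6.5P = -593.5 + 9P gives buyer price Pb = 4089/62; sellers receive Ps = 4089/62 − 18 = 2973/62.
New quantity: Q = 428.75 − 6.5(4089/62) = 2/31.
DWL = ½ × 18 × (68 − 2/31) = 18954/31.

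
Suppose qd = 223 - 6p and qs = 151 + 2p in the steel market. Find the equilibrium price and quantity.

Set qd = qs: 223 - 6p = 151 + 2p.
72 = 8p, so p* = 9.
q* = 223 − 6(9) = 169.

p* = 9, q* = 169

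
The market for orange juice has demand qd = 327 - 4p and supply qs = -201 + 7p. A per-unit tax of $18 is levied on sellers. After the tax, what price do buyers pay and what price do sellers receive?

Pre-tax equilibrium: p* = 48, q* = 135.
Tax on sellers shifts supply to qs = -201 + 7(p − 18) = -327 + 7p.
327 - 4p = -327 + 7p gives buyer price pb = 654/11; sellers receive ps = 654/11 − 18 = 456/11.
New quantity: q = 327 − 4(654/11) = 981/11.

Buyers pay 654/11, sellers receive 456/11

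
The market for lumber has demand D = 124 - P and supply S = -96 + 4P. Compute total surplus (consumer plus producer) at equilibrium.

Total surplus = 4000

Equilibrium: 124 - P = -96 + 4P gives P* = 44, Q* = 80.
Demand choke price: P = 124; supply starts at P = 24.
CS = ½(124 − 44)(80) = 3200; PS = ½(44 − 24)(80) = 800.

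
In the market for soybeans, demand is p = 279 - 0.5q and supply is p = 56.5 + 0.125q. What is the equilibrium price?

Set the two price expressions equal: 279 - 0.5q = 56.5 + 0.125q.
222.5 = 0.625q, so q* = 356.
p* = 279 − (0.5)(356) = 101.

p* = 101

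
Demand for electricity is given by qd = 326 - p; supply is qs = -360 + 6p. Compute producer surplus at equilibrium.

Producer surplus = 4332

Equilibrium: 326 - p = -360 + 6p gives p* = 98, q* = 228.
Supply starts at p = 60 (where qs = 0).
PS = ½(98 − 60)(228) = 4332.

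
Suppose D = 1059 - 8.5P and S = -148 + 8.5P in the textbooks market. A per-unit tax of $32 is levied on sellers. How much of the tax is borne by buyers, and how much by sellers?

Pre-tax equilibrium: P* = 71, Q* = 455.5.
Tax on sellers shifts supply to S = -148 + 8.5(P − 32) = -420 + 8.5P.
1059 - 8.5P = -420 + 8.5P gives buyer price Pb = 87; sellers receive Ps = 87 − 32 = 55.
New quantity: Q = 1059 − 8.5(87) = 319.5.
Buyer burden = 87 − 71 = 16; seller burden = 71 − 55 = 16.

Buyers bear $16, sellers bear $16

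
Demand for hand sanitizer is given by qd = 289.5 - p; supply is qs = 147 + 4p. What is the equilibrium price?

Set qd = qs: 289.5 - p = 147 + 4p.
142.5 = 5p, so p* = 28.5.
q* = 289.5 − 1(28.5) = 261.

p* = 28.5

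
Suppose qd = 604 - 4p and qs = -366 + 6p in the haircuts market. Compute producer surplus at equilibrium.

Producer surplus = 3888

Equilibrium: 604 - 4p = -366 + 6p gives p* = 97, q* = 216.
Supply starts at p = 61 (where qs = 0).
PS = ½(97 − 61)(216) = 3888.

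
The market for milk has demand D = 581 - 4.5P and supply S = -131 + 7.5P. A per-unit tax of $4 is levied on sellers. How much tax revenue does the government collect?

Pre-tax equilibrium: P* = 178/3, Q* = 314.
Tax on sellers shifts supply to S = -131 + 7.5(P − 4) = -161 + 7.5P.
581 - 4.5P = -161 + 7.5P gives buyer price Pb = 371/6; sellers receive Ps = 371/6 − 4 = 347/6.
New quantity: Q = 581 − 4.5(371/6) = 302.75.
Revenue = 4 × 302.75 = 1211.

Tax revenue = 1211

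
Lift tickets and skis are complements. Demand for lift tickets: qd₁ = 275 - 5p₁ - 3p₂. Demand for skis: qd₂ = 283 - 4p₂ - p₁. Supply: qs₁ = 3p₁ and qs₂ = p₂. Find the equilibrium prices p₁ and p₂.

p₁ = 526/37, p₂ = 1989/37

Market 1: 275 - 5p₁ - 3p₂ = 3p₁ → 8p₁ + 3p₂ = 275.
Market 2: 5p₂ + p₁ = 283.
Eliminating p₂: 5×(1) − 3×(2) gives 37p₁ = 526, so p₁ = 526/37.
Back-substitute into (2): p₂ = (283 − 1×526/37) / 5 = 1989/37.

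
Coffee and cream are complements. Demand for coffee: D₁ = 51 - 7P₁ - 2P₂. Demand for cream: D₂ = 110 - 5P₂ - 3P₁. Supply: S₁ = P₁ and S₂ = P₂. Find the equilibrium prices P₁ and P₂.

P₁ = 43/21, P₂ = 727/42

Market 1: 51 - 7P₁ - 2P₂ = P₁ → 8P₁ + 2P₂ = 51.
Market 2: 6P₂ + 3P₁ = 110.
Eliminating P₂: 6×(1) − 2×(2) gives 42P₁ = 86, so P₁ = 43/21.
Back-substitute into (2): P₂ = (110 − 3×43/21) / 6 = 727/42.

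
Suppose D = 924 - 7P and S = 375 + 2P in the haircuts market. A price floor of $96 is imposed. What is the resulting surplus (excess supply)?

Surplus = 315

Equilibrium price would be P* = 61, so the floor at 96 binds.
At P = 96: D = 252, S = 567.
Surplus = 567 − 252 = 315.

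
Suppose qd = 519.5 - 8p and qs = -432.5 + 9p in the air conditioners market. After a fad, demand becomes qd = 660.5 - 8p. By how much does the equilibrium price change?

Δp = 141/17

Original equilibrium: p* = 56, q* = 71.5.
New equilibrium: 660.5 - 8p = -432.5 + 9p, so 1093 = 17p and p' = 1093/17; q' = 660.5 − 8(1093/17) = 4969/34.
Change in price: 1093/17 − 56 = 141/17.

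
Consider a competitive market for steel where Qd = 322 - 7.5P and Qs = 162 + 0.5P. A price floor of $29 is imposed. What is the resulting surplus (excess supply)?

Equilibrium price would be P* = 20, so the floor at 29 binds.
At P = 29: Qd = 104.5, Qs = 176.5.
Surplus = 176.5 − 104.5 = 72.

Surplus = 72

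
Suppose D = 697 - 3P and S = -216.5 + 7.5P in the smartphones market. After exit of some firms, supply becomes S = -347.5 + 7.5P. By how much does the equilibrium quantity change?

Original equilibrium: P* = 87, Q* = 436.
New equilibrium: 697 - 3P = -347.5 + 7.5P, so 1044.5 = 10.5P and P' = 2089/21; Q' = 697 − 3(2089/21) = 2790/7.
Change in quantity: 2790/7 − 436 = -262/7.

ΔQ = -262/7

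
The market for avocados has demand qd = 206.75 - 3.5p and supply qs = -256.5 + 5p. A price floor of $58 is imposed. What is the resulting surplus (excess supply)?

Equilibrium price would be p* = 54.5, so the floor at 58 binds.
At p = 58: qd = 3.75, qs = 33.5.
Surplus = 33.5 − 3.75 = 29.75.

Surplus = 29.75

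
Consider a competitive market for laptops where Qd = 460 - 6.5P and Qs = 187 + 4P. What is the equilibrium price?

P* = 26

Set Qd = Qs: 460 - 6.5P = 187 + 4P.
273 = 10.5P, so P* = 26.
Q* = 460 − 6.5(26) = 291.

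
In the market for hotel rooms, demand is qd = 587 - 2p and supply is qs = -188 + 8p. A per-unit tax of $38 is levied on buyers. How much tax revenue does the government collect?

Tax revenue = 14105.6

Pre-tax equilibrium: p* = 77.5, q* = 432.
Tax on buyers shifts demand to qd = 587 − 2(p + 38) = 511 - 2p.
511 - 2p = -188 + 8p gives seller price ps = 69.9; buyers pay pb = 69.9 + 38 = 107.9.
New quantity: q = 587 − 2(107.9) = 371.2.
Revenue = 38 × 371.2 = 14105.6.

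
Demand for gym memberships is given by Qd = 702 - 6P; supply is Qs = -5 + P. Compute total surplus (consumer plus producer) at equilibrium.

Total surplus = 5376

Equilibrium: 702 - 6P = -5 + P gives P* = 101, Q* = 96.
Demand choke price: P = 117; supply starts at P = 5.
CS = ½(117 − 101)(96) = 768; PS = ½(101 − 5)(96) = 4608.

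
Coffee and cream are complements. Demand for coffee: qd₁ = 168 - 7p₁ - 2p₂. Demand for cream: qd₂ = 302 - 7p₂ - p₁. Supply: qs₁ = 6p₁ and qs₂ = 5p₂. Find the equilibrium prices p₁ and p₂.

Market 1: 168 - 7p₁ - 2p₂ = 6p₁ → 13p₁ + 2p₂ = 168.
Market 2: 12p₂ + p₁ = 302.
Eliminating p₂: 12×(1) − 2×(2) gives 154p₁ = 1412, so p₁ = 706/77.
Back-substitute into (2): p₂ = (302 − 1×706/77) / 12 = 1879/77.

p₁ = 706/77, p₂ = 1879/77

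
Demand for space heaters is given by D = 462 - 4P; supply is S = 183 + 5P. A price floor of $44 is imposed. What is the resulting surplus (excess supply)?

Equilibrium price would be P* = 31, so the floor at 44 binds.
At P = 44: D = 286, S = 403.
Surplus = 403 − 286 = 117.

Surplus = 117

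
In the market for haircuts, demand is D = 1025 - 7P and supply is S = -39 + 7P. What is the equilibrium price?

Set D = S: 1025 - 7P = -39 + 7P.
1064 = 14P, so P* = 76.
Q* = 1025 − 7(76) = 493.

P* = 76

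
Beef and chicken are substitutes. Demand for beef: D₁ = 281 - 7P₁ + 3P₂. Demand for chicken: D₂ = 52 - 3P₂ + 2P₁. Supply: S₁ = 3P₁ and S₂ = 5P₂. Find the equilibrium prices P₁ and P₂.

Market 1: 281 - 7P₁ + 3P₂ = 3P₁ → 10P₁ - 3P₂ = 281.
Market 2: 8P₂ - 2P₁ = 52.
Eliminating P₂: 8×(1) + 3×(2) gives 74P₁ = 2404, so P₁ = 1202/37.
Back-substitute into (2): P₂ = (52 + 2×1202/37) / 8 = 541/37.

P₁ = 1202/37, P₂ = 541/37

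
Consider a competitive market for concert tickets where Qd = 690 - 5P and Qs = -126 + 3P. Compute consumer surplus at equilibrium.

Equilibrium: 690 - 5P = -126 + 3P gives P* = 102, Q* = 180.
Demand choke price (Qd = 0): P = 138.
CS = ½(138 − 102)(180) = 3240.

Consumer surplus = 3240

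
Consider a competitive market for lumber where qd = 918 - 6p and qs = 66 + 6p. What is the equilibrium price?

p* = 71

Set qd = qs: 918 - 6p = 66 + 6p.
852 = 12p, so p* = 71.
q* = 918 − 6(71) = 492.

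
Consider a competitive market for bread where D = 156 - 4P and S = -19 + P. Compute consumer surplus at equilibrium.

Equilibrium: 156 - 4P = -19 + P gives P* = 35, Q* = 16.
Demand choke price (D = 0): P = 39.
CS = ½(39 − 35)(16) = 32.

Consumer surplus = 32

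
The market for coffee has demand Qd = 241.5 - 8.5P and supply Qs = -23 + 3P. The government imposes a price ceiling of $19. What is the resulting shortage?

Equilibrium price would be P* = 23, so the ceiling at 19 binds.
At P = 19: Qd = 241.5 − 8.5(19) = 80, Qs = -23 + 3(19) = 34.
Shortage = 80 − 34 = 46.

Shortage = 46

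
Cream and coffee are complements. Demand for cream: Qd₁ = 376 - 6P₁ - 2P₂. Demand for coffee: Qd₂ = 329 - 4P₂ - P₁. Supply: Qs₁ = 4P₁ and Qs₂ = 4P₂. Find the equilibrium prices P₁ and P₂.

P₁ = 1175/39, P₂ = 1457/39

Market 1: 376 - 6P₁ - 2P₂ = 4P₁ → 10P₁ + 2P₂ = 376.
Market 2: 8P₂ + P₁ = 329.
Eliminating P₂: 8×(1) − 2×(2) gives 78P₁ = 2350, so P₁ = 1175/39.
Back-substitute into (2): P₂ = (329 − 1×1175/39) / 8 = 1457/39.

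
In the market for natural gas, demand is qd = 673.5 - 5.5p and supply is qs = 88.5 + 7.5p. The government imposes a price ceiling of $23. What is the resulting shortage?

Equilibrium price would be p* = 45, so the ceiling at 23 binds.
At p = 23: qd = 673.5 − 5.5(23) = 547, qs = 88.5 + 7.5(23) = 261.
Shortage = 547 − 261 = 286.

Shortage = 286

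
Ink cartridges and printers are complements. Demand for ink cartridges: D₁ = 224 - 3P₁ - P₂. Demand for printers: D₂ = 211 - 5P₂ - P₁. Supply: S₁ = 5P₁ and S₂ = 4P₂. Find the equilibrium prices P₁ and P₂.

Market 1: 224 - 3P₁ - P₂ = 5P₁ → 8P₁ + P₂ = 224.
Market 2: 9P₂ + P₁ = 211.
Eliminating P₂: 9×(1) − 1×(2) gives 71P₁ = 1805, so P₁ = 1805/71.
Back-substitute into (2): P₂ = (211 − 1×1805/71) / 9 = 1464/71.

P₁ = 1805/71, P₂ = 1464/71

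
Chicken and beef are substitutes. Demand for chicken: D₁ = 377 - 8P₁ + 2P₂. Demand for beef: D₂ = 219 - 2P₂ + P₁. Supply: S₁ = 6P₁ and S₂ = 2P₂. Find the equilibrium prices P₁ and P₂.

P₁ = 973/27, P₂ = 3443/54

Market 1: 377 - 8P₁ + 2P₂ = 6P₁ → 14P₁ - 2P₂ = 377.
Market 2: 4P₂ - P₁ = 219.
Eliminating P₂: 4×(1) + 2×(2) gives 54P₁ = 1946, so P₁ = 973/27.
Back-substitute into (2): P₂ = (219 + 1×973/27) / 4 = 3443/54.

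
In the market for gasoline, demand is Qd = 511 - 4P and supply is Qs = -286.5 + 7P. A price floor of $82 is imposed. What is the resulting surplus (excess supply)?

Equilibrium price would be P* = 72.5, so the floor at 82 binds.
At P = 82: Qd = 183, Qs = 287.5.
Surplus = 287.5 − 183 = 104.5.

Surplus = 104.5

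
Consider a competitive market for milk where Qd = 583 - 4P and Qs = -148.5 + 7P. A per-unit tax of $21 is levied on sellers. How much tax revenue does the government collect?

Tax revenue = 60879/11

Pre-tax equilibrium: P* = 66.5, Q* = 317.
Tax on sellers shifts supply to Qs = -148.5 + 7(P − 21) = -295.5 + 7P.
583 - 4P = -295.5 + 7P gives buyer price Pb = 1757/22; sellers receive Ps = 1757/22 − 21 = 1295/22.
New quantity: Q = 583 − 4(1757/22) = 2899/11.
Revenue = 21 × 2899/11 = 60879/11.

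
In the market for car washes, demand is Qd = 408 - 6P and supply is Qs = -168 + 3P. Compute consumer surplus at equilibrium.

Equilibrium: 408 - 6P = -168 + 3P gives P* = 64, Q* = 24.
Demand choke price (Qd = 0): P = 68.
CS = ½(68 − 64)(24) = 48.

Consumer surplus = 48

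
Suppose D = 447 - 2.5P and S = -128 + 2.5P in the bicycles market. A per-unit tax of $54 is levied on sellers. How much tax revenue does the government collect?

Pre-tax equilibrium: P* = 115, Q* = 159.5.
Tax on sellers shifts supply to S = -128 + 2.5(P − 54) = -263 + 2.5P.
447 - 2.5P = -263 + 2.5P gives buyer price Pb = 142; sellers receive Ps = 142 − 54 = 88.
New quantity: Q = 447 − 2.5(142) = 92.
Revenue = 54 × 92 = 4968.

Tax revenue = 4968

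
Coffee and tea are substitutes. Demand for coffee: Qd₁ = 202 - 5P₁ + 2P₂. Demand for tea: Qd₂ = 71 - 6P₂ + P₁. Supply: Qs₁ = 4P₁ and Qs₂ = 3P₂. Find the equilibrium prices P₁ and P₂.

P₁ = 1960/79, P₂ = 841/79

Market 1: 202 - 5P₁ + 2P₂ = 4P₁ → 9P₁ - 2P₂ = 202.
Market 2: 9P₂ - P₁ = 71.
Eliminating P₂: 9×(1) + 2×(2) gives 79P₁ = 1960, so P₁ = 1960/79.
Back-substitute into (2): P₂ = (71 + 1×1960/79) / 9 = 841/79.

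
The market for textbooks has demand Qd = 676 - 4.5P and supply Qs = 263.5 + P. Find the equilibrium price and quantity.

Set Qd = Qs: 676 - 4.5P = 263.5 + P.
412.5 = 5.5P, so P* = 75.
Q* = 676 − 4.5(75) = 338.5.

P* = 75, Q* = 338.5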